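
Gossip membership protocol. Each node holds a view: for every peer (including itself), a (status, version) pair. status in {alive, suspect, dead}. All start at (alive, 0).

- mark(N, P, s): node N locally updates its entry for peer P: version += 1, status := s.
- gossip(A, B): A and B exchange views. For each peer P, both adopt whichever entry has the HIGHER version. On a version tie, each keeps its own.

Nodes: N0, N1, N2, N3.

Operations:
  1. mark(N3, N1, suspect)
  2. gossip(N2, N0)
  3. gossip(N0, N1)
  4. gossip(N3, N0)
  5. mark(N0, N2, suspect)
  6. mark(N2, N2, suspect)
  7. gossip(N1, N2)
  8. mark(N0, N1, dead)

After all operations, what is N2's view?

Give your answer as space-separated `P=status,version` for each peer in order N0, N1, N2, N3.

Op 1: N3 marks N1=suspect -> (suspect,v1)
Op 2: gossip N2<->N0 -> N2.N0=(alive,v0) N2.N1=(alive,v0) N2.N2=(alive,v0) N2.N3=(alive,v0) | N0.N0=(alive,v0) N0.N1=(alive,v0) N0.N2=(alive,v0) N0.N3=(alive,v0)
Op 3: gossip N0<->N1 -> N0.N0=(alive,v0) N0.N1=(alive,v0) N0.N2=(alive,v0) N0.N3=(alive,v0) | N1.N0=(alive,v0) N1.N1=(alive,v0) N1.N2=(alive,v0) N1.N3=(alive,v0)
Op 4: gossip N3<->N0 -> N3.N0=(alive,v0) N3.N1=(suspect,v1) N3.N2=(alive,v0) N3.N3=(alive,v0) | N0.N0=(alive,v0) N0.N1=(suspect,v1) N0.N2=(alive,v0) N0.N3=(alive,v0)
Op 5: N0 marks N2=suspect -> (suspect,v1)
Op 6: N2 marks N2=suspect -> (suspect,v1)
Op 7: gossip N1<->N2 -> N1.N0=(alive,v0) N1.N1=(alive,v0) N1.N2=(suspect,v1) N1.N3=(alive,v0) | N2.N0=(alive,v0) N2.N1=(alive,v0) N2.N2=(suspect,v1) N2.N3=(alive,v0)
Op 8: N0 marks N1=dead -> (dead,v2)

Answer: N0=alive,0 N1=alive,0 N2=suspect,1 N3=alive,0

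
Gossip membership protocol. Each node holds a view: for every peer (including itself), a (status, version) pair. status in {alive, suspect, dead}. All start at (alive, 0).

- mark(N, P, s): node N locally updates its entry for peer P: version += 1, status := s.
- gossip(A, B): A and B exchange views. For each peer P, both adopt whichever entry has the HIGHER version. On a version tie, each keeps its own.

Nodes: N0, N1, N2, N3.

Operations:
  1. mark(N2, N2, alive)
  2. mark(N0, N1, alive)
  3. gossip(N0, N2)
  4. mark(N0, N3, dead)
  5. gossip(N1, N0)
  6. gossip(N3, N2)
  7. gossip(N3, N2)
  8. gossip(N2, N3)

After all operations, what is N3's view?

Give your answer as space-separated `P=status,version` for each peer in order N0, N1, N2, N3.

Answer: N0=alive,0 N1=alive,1 N2=alive,1 N3=alive,0

Derivation:
Op 1: N2 marks N2=alive -> (alive,v1)
Op 2: N0 marks N1=alive -> (alive,v1)
Op 3: gossip N0<->N2 -> N0.N0=(alive,v0) N0.N1=(alive,v1) N0.N2=(alive,v1) N0.N3=(alive,v0) | N2.N0=(alive,v0) N2.N1=(alive,v1) N2.N2=(alive,v1) N2.N3=(alive,v0)
Op 4: N0 marks N3=dead -> (dead,v1)
Op 5: gossip N1<->N0 -> N1.N0=(alive,v0) N1.N1=(alive,v1) N1.N2=(alive,v1) N1.N3=(dead,v1) | N0.N0=(alive,v0) N0.N1=(alive,v1) N0.N2=(alive,v1) N0.N3=(dead,v1)
Op 6: gossip N3<->N2 -> N3.N0=(alive,v0) N3.N1=(alive,v1) N3.N2=(alive,v1) N3.N3=(alive,v0) | N2.N0=(alive,v0) N2.N1=(alive,v1) N2.N2=(alive,v1) N2.N3=(alive,v0)
Op 7: gossip N3<->N2 -> N3.N0=(alive,v0) N3.N1=(alive,v1) N3.N2=(alive,v1) N3.N3=(alive,v0) | N2.N0=(alive,v0) N2.N1=(alive,v1) N2.N2=(alive,v1) N2.N3=(alive,v0)
Op 8: gossip N2<->N3 -> N2.N0=(alive,v0) N2.N1=(alive,v1) N2.N2=(alive,v1) N2.N3=(alive,v0) | N3.N0=(alive,v0) N3.N1=(alive,v1) N3.N2=(alive,v1) N3.N3=(alive,v0)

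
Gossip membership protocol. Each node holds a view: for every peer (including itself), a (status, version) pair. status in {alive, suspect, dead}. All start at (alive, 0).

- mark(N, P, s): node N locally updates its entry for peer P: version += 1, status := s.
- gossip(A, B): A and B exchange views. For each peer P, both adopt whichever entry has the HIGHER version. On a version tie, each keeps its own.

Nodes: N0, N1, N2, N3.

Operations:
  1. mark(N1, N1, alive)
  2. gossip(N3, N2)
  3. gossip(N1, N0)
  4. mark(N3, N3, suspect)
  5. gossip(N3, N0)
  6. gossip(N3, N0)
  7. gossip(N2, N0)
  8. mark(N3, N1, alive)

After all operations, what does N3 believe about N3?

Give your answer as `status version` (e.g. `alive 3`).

Op 1: N1 marks N1=alive -> (alive,v1)
Op 2: gossip N3<->N2 -> N3.N0=(alive,v0) N3.N1=(alive,v0) N3.N2=(alive,v0) N3.N3=(alive,v0) | N2.N0=(alive,v0) N2.N1=(alive,v0) N2.N2=(alive,v0) N2.N3=(alive,v0)
Op 3: gossip N1<->N0 -> N1.N0=(alive,v0) N1.N1=(alive,v1) N1.N2=(alive,v0) N1.N3=(alive,v0) | N0.N0=(alive,v0) N0.N1=(alive,v1) N0.N2=(alive,v0) N0.N3=(alive,v0)
Op 4: N3 marks N3=suspect -> (suspect,v1)
Op 5: gossip N3<->N0 -> N3.N0=(alive,v0) N3.N1=(alive,v1) N3.N2=(alive,v0) N3.N3=(suspect,v1) | N0.N0=(alive,v0) N0.N1=(alive,v1) N0.N2=(alive,v0) N0.N3=(suspect,v1)
Op 6: gossip N3<->N0 -> N3.N0=(alive,v0) N3.N1=(alive,v1) N3.N2=(alive,v0) N3.N3=(suspect,v1) | N0.N0=(alive,v0) N0.N1=(alive,v1) N0.N2=(alive,v0) N0.N3=(suspect,v1)
Op 7: gossip N2<->N0 -> N2.N0=(alive,v0) N2.N1=(alive,v1) N2.N2=(alive,v0) N2.N3=(suspect,v1) | N0.N0=(alive,v0) N0.N1=(alive,v1) N0.N2=(alive,v0) N0.N3=(suspect,v1)
Op 8: N3 marks N1=alive -> (alive,v2)

Answer: suspect 1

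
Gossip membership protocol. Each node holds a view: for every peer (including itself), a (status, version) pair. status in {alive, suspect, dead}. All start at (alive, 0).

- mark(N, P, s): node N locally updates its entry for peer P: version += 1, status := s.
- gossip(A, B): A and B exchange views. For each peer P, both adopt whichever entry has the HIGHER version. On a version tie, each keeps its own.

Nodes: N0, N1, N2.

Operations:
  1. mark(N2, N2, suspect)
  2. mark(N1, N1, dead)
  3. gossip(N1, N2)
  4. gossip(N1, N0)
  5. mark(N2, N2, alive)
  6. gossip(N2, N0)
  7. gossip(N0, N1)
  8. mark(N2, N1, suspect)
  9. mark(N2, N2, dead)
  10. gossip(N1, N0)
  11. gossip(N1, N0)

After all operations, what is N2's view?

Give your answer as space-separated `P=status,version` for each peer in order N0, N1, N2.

Op 1: N2 marks N2=suspect -> (suspect,v1)
Op 2: N1 marks N1=dead -> (dead,v1)
Op 3: gossip N1<->N2 -> N1.N0=(alive,v0) N1.N1=(dead,v1) N1.N2=(suspect,v1) | N2.N0=(alive,v0) N2.N1=(dead,v1) N2.N2=(suspect,v1)
Op 4: gossip N1<->N0 -> N1.N0=(alive,v0) N1.N1=(dead,v1) N1.N2=(suspect,v1) | N0.N0=(alive,v0) N0.N1=(dead,v1) N0.N2=(suspect,v1)
Op 5: N2 marks N2=alive -> (alive,v2)
Op 6: gossip N2<->N0 -> N2.N0=(alive,v0) N2.N1=(dead,v1) N2.N2=(alive,v2) | N0.N0=(alive,v0) N0.N1=(dead,v1) N0.N2=(alive,v2)
Op 7: gossip N0<->N1 -> N0.N0=(alive,v0) N0.N1=(dead,v1) N0.N2=(alive,v2) | N1.N0=(alive,v0) N1.N1=(dead,v1) N1.N2=(alive,v2)
Op 8: N2 marks N1=suspect -> (suspect,v2)
Op 9: N2 marks N2=dead -> (dead,v3)
Op 10: gossip N1<->N0 -> N1.N0=(alive,v0) N1.N1=(dead,v1) N1.N2=(alive,v2) | N0.N0=(alive,v0) N0.N1=(dead,v1) N0.N2=(alive,v2)
Op 11: gossip N1<->N0 -> N1.N0=(alive,v0) N1.N1=(dead,v1) N1.N2=(alive,v2) | N0.N0=(alive,v0) N0.N1=(dead,v1) N0.N2=(alive,v2)

Answer: N0=alive,0 N1=suspect,2 N2=dead,3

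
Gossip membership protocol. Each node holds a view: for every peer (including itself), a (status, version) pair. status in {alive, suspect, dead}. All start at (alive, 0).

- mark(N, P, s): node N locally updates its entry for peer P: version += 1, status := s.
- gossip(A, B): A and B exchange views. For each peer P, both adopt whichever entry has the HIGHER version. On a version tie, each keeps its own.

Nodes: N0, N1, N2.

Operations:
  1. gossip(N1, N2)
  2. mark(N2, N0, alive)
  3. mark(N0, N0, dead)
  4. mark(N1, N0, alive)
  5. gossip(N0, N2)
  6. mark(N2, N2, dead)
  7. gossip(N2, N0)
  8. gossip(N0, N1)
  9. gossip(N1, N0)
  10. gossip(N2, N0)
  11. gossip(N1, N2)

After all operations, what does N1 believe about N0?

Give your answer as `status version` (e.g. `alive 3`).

Op 1: gossip N1<->N2 -> N1.N0=(alive,v0) N1.N1=(alive,v0) N1.N2=(alive,v0) | N2.N0=(alive,v0) N2.N1=(alive,v0) N2.N2=(alive,v0)
Op 2: N2 marks N0=alive -> (alive,v1)
Op 3: N0 marks N0=dead -> (dead,v1)
Op 4: N1 marks N0=alive -> (alive,v1)
Op 5: gossip N0<->N2 -> N0.N0=(dead,v1) N0.N1=(alive,v0) N0.N2=(alive,v0) | N2.N0=(alive,v1) N2.N1=(alive,v0) N2.N2=(alive,v0)
Op 6: N2 marks N2=dead -> (dead,v1)
Op 7: gossip N2<->N0 -> N2.N0=(alive,v1) N2.N1=(alive,v0) N2.N2=(dead,v1) | N0.N0=(dead,v1) N0.N1=(alive,v0) N0.N2=(dead,v1)
Op 8: gossip N0<->N1 -> N0.N0=(dead,v1) N0.N1=(alive,v0) N0.N2=(dead,v1) | N1.N0=(alive,v1) N1.N1=(alive,v0) N1.N2=(dead,v1)
Op 9: gossip N1<->N0 -> N1.N0=(alive,v1) N1.N1=(alive,v0) N1.N2=(dead,v1) | N0.N0=(dead,v1) N0.N1=(alive,v0) N0.N2=(dead,v1)
Op 10: gossip N2<->N0 -> N2.N0=(alive,v1) N2.N1=(alive,v0) N2.N2=(dead,v1) | N0.N0=(dead,v1) N0.N1=(alive,v0) N0.N2=(dead,v1)
Op 11: gossip N1<->N2 -> N1.N0=(alive,v1) N1.N1=(alive,v0) N1.N2=(dead,v1) | N2.N0=(alive,v1) N2.N1=(alive,v0) N2.N2=(dead,v1)

Answer: alive 1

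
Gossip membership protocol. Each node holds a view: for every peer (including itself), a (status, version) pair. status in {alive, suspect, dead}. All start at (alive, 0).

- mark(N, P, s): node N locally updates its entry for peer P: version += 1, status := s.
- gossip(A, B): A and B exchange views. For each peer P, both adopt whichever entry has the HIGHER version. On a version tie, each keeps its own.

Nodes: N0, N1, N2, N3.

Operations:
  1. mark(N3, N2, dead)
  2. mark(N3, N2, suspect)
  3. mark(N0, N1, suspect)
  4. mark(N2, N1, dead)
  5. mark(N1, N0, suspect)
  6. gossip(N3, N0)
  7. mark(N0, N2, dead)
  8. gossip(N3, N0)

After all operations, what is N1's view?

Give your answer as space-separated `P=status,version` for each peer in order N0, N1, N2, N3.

Answer: N0=suspect,1 N1=alive,0 N2=alive,0 N3=alive,0

Derivation:
Op 1: N3 marks N2=dead -> (dead,v1)
Op 2: N3 marks N2=suspect -> (suspect,v2)
Op 3: N0 marks N1=suspect -> (suspect,v1)
Op 4: N2 marks N1=dead -> (dead,v1)
Op 5: N1 marks N0=suspect -> (suspect,v1)
Op 6: gossip N3<->N0 -> N3.N0=(alive,v0) N3.N1=(suspect,v1) N3.N2=(suspect,v2) N3.N3=(alive,v0) | N0.N0=(alive,v0) N0.N1=(suspect,v1) N0.N2=(suspect,v2) N0.N3=(alive,v0)
Op 7: N0 marks N2=dead -> (dead,v3)
Op 8: gossip N3<->N0 -> N3.N0=(alive,v0) N3.N1=(suspect,v1) N3.N2=(dead,v3) N3.N3=(alive,v0) | N0.N0=(alive,v0) N0.N1=(suspect,v1) N0.N2=(dead,v3) N0.N3=(alive,v0)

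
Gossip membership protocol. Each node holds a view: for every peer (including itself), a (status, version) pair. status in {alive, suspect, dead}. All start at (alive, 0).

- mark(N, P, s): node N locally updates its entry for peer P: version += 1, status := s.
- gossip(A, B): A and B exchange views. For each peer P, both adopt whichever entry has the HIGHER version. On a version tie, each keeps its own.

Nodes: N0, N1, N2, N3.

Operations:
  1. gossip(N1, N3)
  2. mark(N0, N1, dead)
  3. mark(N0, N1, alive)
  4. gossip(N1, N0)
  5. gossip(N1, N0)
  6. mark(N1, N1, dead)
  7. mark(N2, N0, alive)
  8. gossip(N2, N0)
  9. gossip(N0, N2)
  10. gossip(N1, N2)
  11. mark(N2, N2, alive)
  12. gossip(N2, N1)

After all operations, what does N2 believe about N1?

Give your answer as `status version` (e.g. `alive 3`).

Answer: dead 3

Derivation:
Op 1: gossip N1<->N3 -> N1.N0=(alive,v0) N1.N1=(alive,v0) N1.N2=(alive,v0) N1.N3=(alive,v0) | N3.N0=(alive,v0) N3.N1=(alive,v0) N3.N2=(alive,v0) N3.N3=(alive,v0)
Op 2: N0 marks N1=dead -> (dead,v1)
Op 3: N0 marks N1=alive -> (alive,v2)
Op 4: gossip N1<->N0 -> N1.N0=(alive,v0) N1.N1=(alive,v2) N1.N2=(alive,v0) N1.N3=(alive,v0) | N0.N0=(alive,v0) N0.N1=(alive,v2) N0.N2=(alive,v0) N0.N3=(alive,v0)
Op 5: gossip N1<->N0 -> N1.N0=(alive,v0) N1.N1=(alive,v2) N1.N2=(alive,v0) N1.N3=(alive,v0) | N0.N0=(alive,v0) N0.N1=(alive,v2) N0.N2=(alive,v0) N0.N3=(alive,v0)
Op 6: N1 marks N1=dead -> (dead,v3)
Op 7: N2 marks N0=alive -> (alive,v1)
Op 8: gossip N2<->N0 -> N2.N0=(alive,v1) N2.N1=(alive,v2) N2.N2=(alive,v0) N2.N3=(alive,v0) | N0.N0=(alive,v1) N0.N1=(alive,v2) N0.N2=(alive,v0) N0.N3=(alive,v0)
Op 9: gossip N0<->N2 -> N0.N0=(alive,v1) N0.N1=(alive,v2) N0.N2=(alive,v0) N0.N3=(alive,v0) | N2.N0=(alive,v1) N2.N1=(alive,v2) N2.N2=(alive,v0) N2.N3=(alive,v0)
Op 10: gossip N1<->N2 -> N1.N0=(alive,v1) N1.N1=(dead,v3) N1.N2=(alive,v0) N1.N3=(alive,v0) | N2.N0=(alive,v1) N2.N1=(dead,v3) N2.N2=(alive,v0) N2.N3=(alive,v0)
Op 11: N2 marks N2=alive -> (alive,v1)
Op 12: gossip N2<->N1 -> N2.N0=(alive,v1) N2.N1=(dead,v3) N2.N2=(alive,v1) N2.N3=(alive,v0) | N1.N0=(alive,v1) N1.N1=(dead,v3) N1.N2=(alive,v1) N1.N3=(alive,v0)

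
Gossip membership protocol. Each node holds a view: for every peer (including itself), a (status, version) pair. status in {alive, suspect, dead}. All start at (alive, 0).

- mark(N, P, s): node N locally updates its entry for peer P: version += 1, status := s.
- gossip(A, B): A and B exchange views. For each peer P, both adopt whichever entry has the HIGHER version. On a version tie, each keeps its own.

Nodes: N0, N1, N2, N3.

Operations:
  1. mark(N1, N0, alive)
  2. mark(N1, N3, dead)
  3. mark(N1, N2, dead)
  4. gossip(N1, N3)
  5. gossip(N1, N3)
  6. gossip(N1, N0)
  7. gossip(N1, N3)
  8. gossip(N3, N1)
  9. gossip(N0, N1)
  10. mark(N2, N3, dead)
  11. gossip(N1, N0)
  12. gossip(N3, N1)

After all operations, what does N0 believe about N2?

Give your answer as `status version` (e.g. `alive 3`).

Op 1: N1 marks N0=alive -> (alive,v1)
Op 2: N1 marks N3=dead -> (dead,v1)
Op 3: N1 marks N2=dead -> (dead,v1)
Op 4: gossip N1<->N3 -> N1.N0=(alive,v1) N1.N1=(alive,v0) N1.N2=(dead,v1) N1.N3=(dead,v1) | N3.N0=(alive,v1) N3.N1=(alive,v0) N3.N2=(dead,v1) N3.N3=(dead,v1)
Op 5: gossip N1<->N3 -> N1.N0=(alive,v1) N1.N1=(alive,v0) N1.N2=(dead,v1) N1.N3=(dead,v1) | N3.N0=(alive,v1) N3.N1=(alive,v0) N3.N2=(dead,v1) N3.N3=(dead,v1)
Op 6: gossip N1<->N0 -> N1.N0=(alive,v1) N1.N1=(alive,v0) N1.N2=(dead,v1) N1.N3=(dead,v1) | N0.N0=(alive,v1) N0.N1=(alive,v0) N0.N2=(dead,v1) N0.N3=(dead,v1)
Op 7: gossip N1<->N3 -> N1.N0=(alive,v1) N1.N1=(alive,v0) N1.N2=(dead,v1) N1.N3=(dead,v1) | N3.N0=(alive,v1) N3.N1=(alive,v0) N3.N2=(dead,v1) N3.N3=(dead,v1)
Op 8: gossip N3<->N1 -> N3.N0=(alive,v1) N3.N1=(alive,v0) N3.N2=(dead,v1) N3.N3=(dead,v1) | N1.N0=(alive,v1) N1.N1=(alive,v0) N1.N2=(dead,v1) N1.N3=(dead,v1)
Op 9: gossip N0<->N1 -> N0.N0=(alive,v1) N0.N1=(alive,v0) N0.N2=(dead,v1) N0.N3=(dead,v1) | N1.N0=(alive,v1) N1.N1=(alive,v0) N1.N2=(dead,v1) N1.N3=(dead,v1)
Op 10: N2 marks N3=dead -> (dead,v1)
Op 11: gossip N1<->N0 -> N1.N0=(alive,v1) N1.N1=(alive,v0) N1.N2=(dead,v1) N1.N3=(dead,v1) | N0.N0=(alive,v1) N0.N1=(alive,v0) N0.N2=(dead,v1) N0.N3=(dead,v1)
Op 12: gossip N3<->N1 -> N3.N0=(alive,v1) N3.N1=(alive,v0) N3.N2=(dead,v1) N3.N3=(dead,v1) | N1.N0=(alive,v1) N1.N1=(alive,v0) N1.N2=(dead,v1) N1.N3=(dead,v1)

Answer: dead 1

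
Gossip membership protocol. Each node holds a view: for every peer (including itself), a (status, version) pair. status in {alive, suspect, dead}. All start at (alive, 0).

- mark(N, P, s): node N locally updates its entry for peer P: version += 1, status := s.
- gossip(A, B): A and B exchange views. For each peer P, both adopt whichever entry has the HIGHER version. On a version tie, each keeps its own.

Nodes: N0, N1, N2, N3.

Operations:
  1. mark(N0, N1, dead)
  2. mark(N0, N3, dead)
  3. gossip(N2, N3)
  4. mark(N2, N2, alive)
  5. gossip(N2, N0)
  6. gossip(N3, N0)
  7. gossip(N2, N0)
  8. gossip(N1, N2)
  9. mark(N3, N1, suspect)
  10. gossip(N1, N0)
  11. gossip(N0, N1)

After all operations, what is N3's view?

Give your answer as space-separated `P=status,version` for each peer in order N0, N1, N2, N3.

Op 1: N0 marks N1=dead -> (dead,v1)
Op 2: N0 marks N3=dead -> (dead,v1)
Op 3: gossip N2<->N3 -> N2.N0=(alive,v0) N2.N1=(alive,v0) N2.N2=(alive,v0) N2.N3=(alive,v0) | N3.N0=(alive,v0) N3.N1=(alive,v0) N3.N2=(alive,v0) N3.N3=(alive,v0)
Op 4: N2 marks N2=alive -> (alive,v1)
Op 5: gossip N2<->N0 -> N2.N0=(alive,v0) N2.N1=(dead,v1) N2.N2=(alive,v1) N2.N3=(dead,v1) | N0.N0=(alive,v0) N0.N1=(dead,v1) N0.N2=(alive,v1) N0.N3=(dead,v1)
Op 6: gossip N3<->N0 -> N3.N0=(alive,v0) N3.N1=(dead,v1) N3.N2=(alive,v1) N3.N3=(dead,v1) | N0.N0=(alive,v0) N0.N1=(dead,v1) N0.N2=(alive,v1) N0.N3=(dead,v1)
Op 7: gossip N2<->N0 -> N2.N0=(alive,v0) N2.N1=(dead,v1) N2.N2=(alive,v1) N2.N3=(dead,v1) | N0.N0=(alive,v0) N0.N1=(dead,v1) N0.N2=(alive,v1) N0.N3=(dead,v1)
Op 8: gossip N1<->N2 -> N1.N0=(alive,v0) N1.N1=(dead,v1) N1.N2=(alive,v1) N1.N3=(dead,v1) | N2.N0=(alive,v0) N2.N1=(dead,v1) N2.N2=(alive,v1) N2.N3=(dead,v1)
Op 9: N3 marks N1=suspect -> (suspect,v2)
Op 10: gossip N1<->N0 -> N1.N0=(alive,v0) N1.N1=(dead,v1) N1.N2=(alive,v1) N1.N3=(dead,v1) | N0.N0=(alive,v0) N0.N1=(dead,v1) N0.N2=(alive,v1) N0.N3=(dead,v1)
Op 11: gossip N0<->N1 -> N0.N0=(alive,v0) N0.N1=(dead,v1) N0.N2=(alive,v1) N0.N3=(dead,v1) | N1.N0=(alive,v0) N1.N1=(dead,v1) N1.N2=(alive,v1) N1.N3=(dead,v1)

Answer: N0=alive,0 N1=suspect,2 N2=alive,1 N3=dead,1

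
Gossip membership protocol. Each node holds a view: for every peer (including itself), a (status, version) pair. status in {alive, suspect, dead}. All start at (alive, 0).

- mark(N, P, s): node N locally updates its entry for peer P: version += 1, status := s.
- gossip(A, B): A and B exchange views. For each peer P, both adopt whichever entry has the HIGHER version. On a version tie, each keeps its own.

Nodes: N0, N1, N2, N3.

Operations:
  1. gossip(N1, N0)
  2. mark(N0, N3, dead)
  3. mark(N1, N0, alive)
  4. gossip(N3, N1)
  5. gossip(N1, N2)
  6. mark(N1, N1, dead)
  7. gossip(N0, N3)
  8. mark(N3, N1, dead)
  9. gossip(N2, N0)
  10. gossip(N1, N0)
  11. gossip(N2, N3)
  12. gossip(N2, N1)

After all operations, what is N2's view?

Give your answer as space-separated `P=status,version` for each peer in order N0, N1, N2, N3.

Answer: N0=alive,1 N1=dead,1 N2=alive,0 N3=dead,1

Derivation:
Op 1: gossip N1<->N0 -> N1.N0=(alive,v0) N1.N1=(alive,v0) N1.N2=(alive,v0) N1.N3=(alive,v0) | N0.N0=(alive,v0) N0.N1=(alive,v0) N0.N2=(alive,v0) N0.N3=(alive,v0)
Op 2: N0 marks N3=dead -> (dead,v1)
Op 3: N1 marks N0=alive -> (alive,v1)
Op 4: gossip N3<->N1 -> N3.N0=(alive,v1) N3.N1=(alive,v0) N3.N2=(alive,v0) N3.N3=(alive,v0) | N1.N0=(alive,v1) N1.N1=(alive,v0) N1.N2=(alive,v0) N1.N3=(alive,v0)
Op 5: gossip N1<->N2 -> N1.N0=(alive,v1) N1.N1=(alive,v0) N1.N2=(alive,v0) N1.N3=(alive,v0) | N2.N0=(alive,v1) N2.N1=(alive,v0) N2.N2=(alive,v0) N2.N3=(alive,v0)
Op 6: N1 marks N1=dead -> (dead,v1)
Op 7: gossip N0<->N3 -> N0.N0=(alive,v1) N0.N1=(alive,v0) N0.N2=(alive,v0) N0.N3=(dead,v1) | N3.N0=(alive,v1) N3.N1=(alive,v0) N3.N2=(alive,v0) N3.N3=(dead,v1)
Op 8: N3 marks N1=dead -> (dead,v1)
Op 9: gossip N2<->N0 -> N2.N0=(alive,v1) N2.N1=(alive,v0) N2.N2=(alive,v0) N2.N3=(dead,v1) | N0.N0=(alive,v1) N0.N1=(alive,v0) N0.N2=(alive,v0) N0.N3=(dead,v1)
Op 10: gossip N1<->N0 -> N1.N0=(alive,v1) N1.N1=(dead,v1) N1.N2=(alive,v0) N1.N3=(dead,v1) | N0.N0=(alive,v1) N0.N1=(dead,v1) N0.N2=(alive,v0) N0.N3=(dead,v1)
Op 11: gossip N2<->N3 -> N2.N0=(alive,v1) N2.N1=(dead,v1) N2.N2=(alive,v0) N2.N3=(dead,v1) | N3.N0=(alive,v1) N3.N1=(dead,v1) N3.N2=(alive,v0) N3.N3=(dead,v1)
Op 12: gossip N2<->N1 -> N2.N0=(alive,v1) N2.N1=(dead,v1) N2.N2=(alive,v0) N2.N3=(dead,v1) | N1.N0=(alive,v1) N1.N1=(dead,v1) N1.N2=(alive,v0) N1.N3=(dead,v1)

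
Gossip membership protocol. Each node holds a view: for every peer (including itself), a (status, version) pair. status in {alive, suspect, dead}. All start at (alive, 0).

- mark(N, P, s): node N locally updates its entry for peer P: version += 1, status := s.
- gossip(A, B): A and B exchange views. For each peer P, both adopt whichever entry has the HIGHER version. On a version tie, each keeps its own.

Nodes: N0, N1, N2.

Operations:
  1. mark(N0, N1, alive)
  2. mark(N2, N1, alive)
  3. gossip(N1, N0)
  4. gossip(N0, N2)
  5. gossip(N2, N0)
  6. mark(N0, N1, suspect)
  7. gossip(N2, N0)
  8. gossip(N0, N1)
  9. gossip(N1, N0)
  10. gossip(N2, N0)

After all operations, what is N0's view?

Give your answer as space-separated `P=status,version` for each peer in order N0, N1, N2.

Op 1: N0 marks N1=alive -> (alive,v1)
Op 2: N2 marks N1=alive -> (alive,v1)
Op 3: gossip N1<->N0 -> N1.N0=(alive,v0) N1.N1=(alive,v1) N1.N2=(alive,v0) | N0.N0=(alive,v0) N0.N1=(alive,v1) N0.N2=(alive,v0)
Op 4: gossip N0<->N2 -> N0.N0=(alive,v0) N0.N1=(alive,v1) N0.N2=(alive,v0) | N2.N0=(alive,v0) N2.N1=(alive,v1) N2.N2=(alive,v0)
Op 5: gossip N2<->N0 -> N2.N0=(alive,v0) N2.N1=(alive,v1) N2.N2=(alive,v0) | N0.N0=(alive,v0) N0.N1=(alive,v1) N0.N2=(alive,v0)
Op 6: N0 marks N1=suspect -> (suspect,v2)
Op 7: gossip N2<->N0 -> N2.N0=(alive,v0) N2.N1=(suspect,v2) N2.N2=(alive,v0) | N0.N0=(alive,v0) N0.N1=(suspect,v2) N0.N2=(alive,v0)
Op 8: gossip N0<->N1 -> N0.N0=(alive,v0) N0.N1=(suspect,v2) N0.N2=(alive,v0) | N1.N0=(alive,v0) N1.N1=(suspect,v2) N1.N2=(alive,v0)
Op 9: gossip N1<->N0 -> N1.N0=(alive,v0) N1.N1=(suspect,v2) N1.N2=(alive,v0) | N0.N0=(alive,v0) N0.N1=(suspect,v2) N0.N2=(alive,v0)
Op 10: gossip N2<->N0 -> N2.N0=(alive,v0) N2.N1=(suspect,v2) N2.N2=(alive,v0) | N0.N0=(alive,v0) N0.N1=(suspect,v2) N0.N2=(alive,v0)

Answer: N0=alive,0 N1=suspect,2 N2=alive,0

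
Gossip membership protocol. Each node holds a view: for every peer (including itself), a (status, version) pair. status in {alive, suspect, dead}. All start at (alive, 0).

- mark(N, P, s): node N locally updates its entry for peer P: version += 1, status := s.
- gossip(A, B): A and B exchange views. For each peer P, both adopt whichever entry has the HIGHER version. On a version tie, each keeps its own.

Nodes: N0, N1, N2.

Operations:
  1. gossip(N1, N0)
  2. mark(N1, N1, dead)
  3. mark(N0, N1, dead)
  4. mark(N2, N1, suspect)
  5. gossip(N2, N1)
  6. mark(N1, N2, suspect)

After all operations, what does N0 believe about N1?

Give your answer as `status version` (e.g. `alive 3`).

Op 1: gossip N1<->N0 -> N1.N0=(alive,v0) N1.N1=(alive,v0) N1.N2=(alive,v0) | N0.N0=(alive,v0) N0.N1=(alive,v0) N0.N2=(alive,v0)
Op 2: N1 marks N1=dead -> (dead,v1)
Op 3: N0 marks N1=dead -> (dead,v1)
Op 4: N2 marks N1=suspect -> (suspect,v1)
Op 5: gossip N2<->N1 -> N2.N0=(alive,v0) N2.N1=(suspect,v1) N2.N2=(alive,v0) | N1.N0=(alive,v0) N1.N1=(dead,v1) N1.N2=(alive,v0)
Op 6: N1 marks N2=suspect -> (suspect,v1)

Answer: dead 1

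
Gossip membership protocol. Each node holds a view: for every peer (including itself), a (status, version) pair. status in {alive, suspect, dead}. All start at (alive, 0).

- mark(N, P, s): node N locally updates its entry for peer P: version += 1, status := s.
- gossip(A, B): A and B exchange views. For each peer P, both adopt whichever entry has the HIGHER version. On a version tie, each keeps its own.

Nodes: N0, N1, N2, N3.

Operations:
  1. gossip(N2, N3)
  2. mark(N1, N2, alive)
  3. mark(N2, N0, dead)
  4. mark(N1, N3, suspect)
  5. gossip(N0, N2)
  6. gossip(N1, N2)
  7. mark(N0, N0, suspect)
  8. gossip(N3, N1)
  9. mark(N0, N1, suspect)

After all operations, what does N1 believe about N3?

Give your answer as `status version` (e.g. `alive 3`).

Op 1: gossip N2<->N3 -> N2.N0=(alive,v0) N2.N1=(alive,v0) N2.N2=(alive,v0) N2.N3=(alive,v0) | N3.N0=(alive,v0) N3.N1=(alive,v0) N3.N2=(alive,v0) N3.N3=(alive,v0)
Op 2: N1 marks N2=alive -> (alive,v1)
Op 3: N2 marks N0=dead -> (dead,v1)
Op 4: N1 marks N3=suspect -> (suspect,v1)
Op 5: gossip N0<->N2 -> N0.N0=(dead,v1) N0.N1=(alive,v0) N0.N2=(alive,v0) N0.N3=(alive,v0) | N2.N0=(dead,v1) N2.N1=(alive,v0) N2.N2=(alive,v0) N2.N3=(alive,v0)
Op 6: gossip N1<->N2 -> N1.N0=(dead,v1) N1.N1=(alive,v0) N1.N2=(alive,v1) N1.N3=(suspect,v1) | N2.N0=(dead,v1) N2.N1=(alive,v0) N2.N2=(alive,v1) N2.N3=(suspect,v1)
Op 7: N0 marks N0=suspect -> (suspect,v2)
Op 8: gossip N3<->N1 -> N3.N0=(dead,v1) N3.N1=(alive,v0) N3.N2=(alive,v1) N3.N3=(suspect,v1) | N1.N0=(dead,v1) N1.N1=(alive,v0) N1.N2=(alive,v1) N1.N3=(suspect,v1)
Op 9: N0 marks N1=suspect -> (suspect,v1)

Answer: suspect 1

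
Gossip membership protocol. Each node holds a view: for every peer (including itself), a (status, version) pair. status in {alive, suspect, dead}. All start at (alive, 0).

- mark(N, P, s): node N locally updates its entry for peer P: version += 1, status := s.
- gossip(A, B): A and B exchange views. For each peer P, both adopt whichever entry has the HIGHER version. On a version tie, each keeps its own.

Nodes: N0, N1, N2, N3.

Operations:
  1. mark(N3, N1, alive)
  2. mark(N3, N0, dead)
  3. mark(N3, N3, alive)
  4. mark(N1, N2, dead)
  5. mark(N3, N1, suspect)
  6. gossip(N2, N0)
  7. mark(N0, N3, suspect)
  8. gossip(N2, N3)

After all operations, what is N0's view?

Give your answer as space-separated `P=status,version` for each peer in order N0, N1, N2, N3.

Op 1: N3 marks N1=alive -> (alive,v1)
Op 2: N3 marks N0=dead -> (dead,v1)
Op 3: N3 marks N3=alive -> (alive,v1)
Op 4: N1 marks N2=dead -> (dead,v1)
Op 5: N3 marks N1=suspect -> (suspect,v2)
Op 6: gossip N2<->N0 -> N2.N0=(alive,v0) N2.N1=(alive,v0) N2.N2=(alive,v0) N2.N3=(alive,v0) | N0.N0=(alive,v0) N0.N1=(alive,v0) N0.N2=(alive,v0) N0.N3=(alive,v0)
Op 7: N0 marks N3=suspect -> (suspect,v1)
Op 8: gossip N2<->N3 -> N2.N0=(dead,v1) N2.N1=(suspect,v2) N2.N2=(alive,v0) N2.N3=(alive,v1) | N3.N0=(dead,v1) N3.N1=(suspect,v2) N3.N2=(alive,v0) N3.N3=(alive,v1)

Answer: N0=alive,0 N1=alive,0 N2=alive,0 N3=suspect,1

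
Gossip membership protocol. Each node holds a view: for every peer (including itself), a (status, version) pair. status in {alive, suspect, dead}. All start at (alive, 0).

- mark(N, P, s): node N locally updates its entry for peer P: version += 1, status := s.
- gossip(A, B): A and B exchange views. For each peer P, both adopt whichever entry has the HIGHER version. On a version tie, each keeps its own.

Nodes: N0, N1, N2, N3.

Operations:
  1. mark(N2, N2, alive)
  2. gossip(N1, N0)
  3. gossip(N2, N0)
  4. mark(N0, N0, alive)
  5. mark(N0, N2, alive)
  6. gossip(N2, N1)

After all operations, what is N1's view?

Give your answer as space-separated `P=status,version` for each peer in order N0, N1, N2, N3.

Op 1: N2 marks N2=alive -> (alive,v1)
Op 2: gossip N1<->N0 -> N1.N0=(alive,v0) N1.N1=(alive,v0) N1.N2=(alive,v0) N1.N3=(alive,v0) | N0.N0=(alive,v0) N0.N1=(alive,v0) N0.N2=(alive,v0) N0.N3=(alive,v0)
Op 3: gossip N2<->N0 -> N2.N0=(alive,v0) N2.N1=(alive,v0) N2.N2=(alive,v1) N2.N3=(alive,v0) | N0.N0=(alive,v0) N0.N1=(alive,v0) N0.N2=(alive,v1) N0.N3=(alive,v0)
Op 4: N0 marks N0=alive -> (alive,v1)
Op 5: N0 marks N2=alive -> (alive,v2)
Op 6: gossip N2<->N1 -> N2.N0=(alive,v0) N2.N1=(alive,v0) N2.N2=(alive,v1) N2.N3=(alive,v0) | N1.N0=(alive,v0) N1.N1=(alive,v0) N1.N2=(alive,v1) N1.N3=(alive,v0)

Answer: N0=alive,0 N1=alive,0 N2=alive,1 N3=alive,0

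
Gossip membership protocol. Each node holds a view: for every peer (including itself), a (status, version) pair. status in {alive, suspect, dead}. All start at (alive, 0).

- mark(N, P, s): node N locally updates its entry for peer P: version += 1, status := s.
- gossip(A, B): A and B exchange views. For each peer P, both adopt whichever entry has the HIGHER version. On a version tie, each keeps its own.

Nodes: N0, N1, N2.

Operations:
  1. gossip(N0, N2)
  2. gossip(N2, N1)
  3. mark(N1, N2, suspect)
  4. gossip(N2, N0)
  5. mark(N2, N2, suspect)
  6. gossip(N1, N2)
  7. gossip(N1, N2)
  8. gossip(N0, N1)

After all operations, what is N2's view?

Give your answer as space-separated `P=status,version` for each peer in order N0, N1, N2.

Op 1: gossip N0<->N2 -> N0.N0=(alive,v0) N0.N1=(alive,v0) N0.N2=(alive,v0) | N2.N0=(alive,v0) N2.N1=(alive,v0) N2.N2=(alive,v0)
Op 2: gossip N2<->N1 -> N2.N0=(alive,v0) N2.N1=(alive,v0) N2.N2=(alive,v0) | N1.N0=(alive,v0) N1.N1=(alive,v0) N1.N2=(alive,v0)
Op 3: N1 marks N2=suspect -> (suspect,v1)
Op 4: gossip N2<->N0 -> N2.N0=(alive,v0) N2.N1=(alive,v0) N2.N2=(alive,v0) | N0.N0=(alive,v0) N0.N1=(alive,v0) N0.N2=(alive,v0)
Op 5: N2 marks N2=suspect -> (suspect,v1)
Op 6: gossip N1<->N2 -> N1.N0=(alive,v0) N1.N1=(alive,v0) N1.N2=(suspect,v1) | N2.N0=(alive,v0) N2.N1=(alive,v0) N2.N2=(suspect,v1)
Op 7: gossip N1<->N2 -> N1.N0=(alive,v0) N1.N1=(alive,v0) N1.N2=(suspect,v1) | N2.N0=(alive,v0) N2.N1=(alive,v0) N2.N2=(suspect,v1)
Op 8: gossip N0<->N1 -> N0.N0=(alive,v0) N0.N1=(alive,v0) N0.N2=(suspect,v1) | N1.N0=(alive,v0) N1.N1=(alive,v0) N1.N2=(suspect,v1)

Answer: N0=alive,0 N1=alive,0 N2=suspect,1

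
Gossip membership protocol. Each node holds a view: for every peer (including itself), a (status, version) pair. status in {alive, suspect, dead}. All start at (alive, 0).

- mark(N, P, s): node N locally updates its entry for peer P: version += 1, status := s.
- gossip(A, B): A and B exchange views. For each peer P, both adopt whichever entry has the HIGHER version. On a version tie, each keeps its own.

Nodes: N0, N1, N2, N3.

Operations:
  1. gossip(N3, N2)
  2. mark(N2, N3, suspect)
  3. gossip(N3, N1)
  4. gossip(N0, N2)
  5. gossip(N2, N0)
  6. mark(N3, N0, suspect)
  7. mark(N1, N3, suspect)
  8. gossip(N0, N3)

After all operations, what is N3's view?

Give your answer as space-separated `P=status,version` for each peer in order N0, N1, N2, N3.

Answer: N0=suspect,1 N1=alive,0 N2=alive,0 N3=suspect,1

Derivation:
Op 1: gossip N3<->N2 -> N3.N0=(alive,v0) N3.N1=(alive,v0) N3.N2=(alive,v0) N3.N3=(alive,v0) | N2.N0=(alive,v0) N2.N1=(alive,v0) N2.N2=(alive,v0) N2.N3=(alive,v0)
Op 2: N2 marks N3=suspect -> (suspect,v1)
Op 3: gossip N3<->N1 -> N3.N0=(alive,v0) N3.N1=(alive,v0) N3.N2=(alive,v0) N3.N3=(alive,v0) | N1.N0=(alive,v0) N1.N1=(alive,v0) N1.N2=(alive,v0) N1.N3=(alive,v0)
Op 4: gossip N0<->N2 -> N0.N0=(alive,v0) N0.N1=(alive,v0) N0.N2=(alive,v0) N0.N3=(suspect,v1) | N2.N0=(alive,v0) N2.N1=(alive,v0) N2.N2=(alive,v0) N2.N3=(suspect,v1)
Op 5: gossip N2<->N0 -> N2.N0=(alive,v0) N2.N1=(alive,v0) N2.N2=(alive,v0) N2.N3=(suspect,v1) | N0.N0=(alive,v0) N0.N1=(alive,v0) N0.N2=(alive,v0) N0.N3=(suspect,v1)
Op 6: N3 marks N0=suspect -> (suspect,v1)
Op 7: N1 marks N3=suspect -> (suspect,v1)
Op 8: gossip N0<->N3 -> N0.N0=(suspect,v1) N0.N1=(alive,v0) N0.N2=(alive,v0) N0.N3=(suspect,v1) | N3.N0=(suspect,v1) N3.N1=(alive,v0) N3.N2=(alive,v0) N3.N3=(suspect,v1)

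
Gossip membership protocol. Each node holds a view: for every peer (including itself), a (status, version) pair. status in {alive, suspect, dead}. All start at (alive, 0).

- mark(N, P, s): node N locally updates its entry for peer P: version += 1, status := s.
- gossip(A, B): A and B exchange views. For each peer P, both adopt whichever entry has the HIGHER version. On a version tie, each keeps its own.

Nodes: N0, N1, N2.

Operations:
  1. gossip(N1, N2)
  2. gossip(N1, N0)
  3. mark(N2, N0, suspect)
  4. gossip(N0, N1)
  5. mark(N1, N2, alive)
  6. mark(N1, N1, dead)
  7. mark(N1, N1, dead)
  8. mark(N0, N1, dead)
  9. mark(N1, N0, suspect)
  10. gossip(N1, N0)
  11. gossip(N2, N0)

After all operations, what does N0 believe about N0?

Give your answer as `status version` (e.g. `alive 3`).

Answer: suspect 1

Derivation:
Op 1: gossip N1<->N2 -> N1.N0=(alive,v0) N1.N1=(alive,v0) N1.N2=(alive,v0) | N2.N0=(alive,v0) N2.N1=(alive,v0) N2.N2=(alive,v0)
Op 2: gossip N1<->N0 -> N1.N0=(alive,v0) N1.N1=(alive,v0) N1.N2=(alive,v0) | N0.N0=(alive,v0) N0.N1=(alive,v0) N0.N2=(alive,v0)
Op 3: N2 marks N0=suspect -> (suspect,v1)
Op 4: gossip N0<->N1 -> N0.N0=(alive,v0) N0.N1=(alive,v0) N0.N2=(alive,v0) | N1.N0=(alive,v0) N1.N1=(alive,v0) N1.N2=(alive,v0)
Op 5: N1 marks N2=alive -> (alive,v1)
Op 6: N1 marks N1=dead -> (dead,v1)
Op 7: N1 marks N1=dead -> (dead,v2)
Op 8: N0 marks N1=dead -> (dead,v1)
Op 9: N1 marks N0=suspect -> (suspect,v1)
Op 10: gossip N1<->N0 -> N1.N0=(suspect,v1) N1.N1=(dead,v2) N1.N2=(alive,v1) | N0.N0=(suspect,v1) N0.N1=(dead,v2) N0.N2=(alive,v1)
Op 11: gossip N2<->N0 -> N2.N0=(suspect,v1) N2.N1=(dead,v2) N2.N2=(alive,v1) | N0.N0=(suspect,v1) N0.N1=(dead,v2) N0.N2=(alive,v1)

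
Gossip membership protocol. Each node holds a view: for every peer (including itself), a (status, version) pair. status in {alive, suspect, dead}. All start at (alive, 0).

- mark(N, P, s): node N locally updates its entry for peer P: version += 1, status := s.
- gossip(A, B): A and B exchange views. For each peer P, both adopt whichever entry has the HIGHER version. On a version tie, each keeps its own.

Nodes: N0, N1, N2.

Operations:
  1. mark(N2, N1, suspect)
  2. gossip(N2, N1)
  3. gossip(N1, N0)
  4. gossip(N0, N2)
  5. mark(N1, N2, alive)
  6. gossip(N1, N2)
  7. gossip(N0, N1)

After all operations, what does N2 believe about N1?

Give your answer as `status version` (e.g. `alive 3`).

Answer: suspect 1

Derivation:
Op 1: N2 marks N1=suspect -> (suspect,v1)
Op 2: gossip N2<->N1 -> N2.N0=(alive,v0) N2.N1=(suspect,v1) N2.N2=(alive,v0) | N1.N0=(alive,v0) N1.N1=(suspect,v1) N1.N2=(alive,v0)
Op 3: gossip N1<->N0 -> N1.N0=(alive,v0) N1.N1=(suspect,v1) N1.N2=(alive,v0) | N0.N0=(alive,v0) N0.N1=(suspect,v1) N0.N2=(alive,v0)
Op 4: gossip N0<->N2 -> N0.N0=(alive,v0) N0.N1=(suspect,v1) N0.N2=(alive,v0) | N2.N0=(alive,v0) N2.N1=(suspect,v1) N2.N2=(alive,v0)
Op 5: N1 marks N2=alive -> (alive,v1)
Op 6: gossip N1<->N2 -> N1.N0=(alive,v0) N1.N1=(suspect,v1) N1.N2=(alive,v1) | N2.N0=(alive,v0) N2.N1=(suspect,v1) N2.N2=(alive,v1)
Op 7: gossip N0<->N1 -> N0.N0=(alive,v0) N0.N1=(suspect,v1) N0.N2=(alive,v1) | N1.N0=(alive,v0) N1.N1=(suspect,v1) N1.N2=(alive,v1)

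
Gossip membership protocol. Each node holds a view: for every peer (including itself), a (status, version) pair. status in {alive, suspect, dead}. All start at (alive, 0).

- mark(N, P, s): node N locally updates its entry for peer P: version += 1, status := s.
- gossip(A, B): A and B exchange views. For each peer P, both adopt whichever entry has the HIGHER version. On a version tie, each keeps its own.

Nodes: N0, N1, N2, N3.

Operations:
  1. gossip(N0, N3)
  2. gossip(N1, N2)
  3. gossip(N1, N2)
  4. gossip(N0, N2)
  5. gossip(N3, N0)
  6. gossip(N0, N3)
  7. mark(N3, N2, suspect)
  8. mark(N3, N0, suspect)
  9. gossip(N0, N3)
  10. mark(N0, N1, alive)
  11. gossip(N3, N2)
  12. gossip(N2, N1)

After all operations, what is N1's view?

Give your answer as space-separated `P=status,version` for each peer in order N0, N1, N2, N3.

Answer: N0=suspect,1 N1=alive,0 N2=suspect,1 N3=alive,0

Derivation:
Op 1: gossip N0<->N3 -> N0.N0=(alive,v0) N0.N1=(alive,v0) N0.N2=(alive,v0) N0.N3=(alive,v0) | N3.N0=(alive,v0) N3.N1=(alive,v0) N3.N2=(alive,v0) N3.N3=(alive,v0)
Op 2: gossip N1<->N2 -> N1.N0=(alive,v0) N1.N1=(alive,v0) N1.N2=(alive,v0) N1.N3=(alive,v0) | N2.N0=(alive,v0) N2.N1=(alive,v0) N2.N2=(alive,v0) N2.N3=(alive,v0)
Op 3: gossip N1<->N2 -> N1.N0=(alive,v0) N1.N1=(alive,v0) N1.N2=(alive,v0) N1.N3=(alive,v0) | N2.N0=(alive,v0) N2.N1=(alive,v0) N2.N2=(alive,v0) N2.N3=(alive,v0)
Op 4: gossip N0<->N2 -> N0.N0=(alive,v0) N0.N1=(alive,v0) N0.N2=(alive,v0) N0.N3=(alive,v0) | N2.N0=(alive,v0) N2.N1=(alive,v0) N2.N2=(alive,v0) N2.N3=(alive,v0)
Op 5: gossip N3<->N0 -> N3.N0=(alive,v0) N3.N1=(alive,v0) N3.N2=(alive,v0) N3.N3=(alive,v0) | N0.N0=(alive,v0) N0.N1=(alive,v0) N0.N2=(alive,v0) N0.N3=(alive,v0)
Op 6: gossip N0<->N3 -> N0.N0=(alive,v0) N0.N1=(alive,v0) N0.N2=(alive,v0) N0.N3=(alive,v0) | N3.N0=(alive,v0) N3.N1=(alive,v0) N3.N2=(alive,v0) N3.N3=(alive,v0)
Op 7: N3 marks N2=suspect -> (suspect,v1)
Op 8: N3 marks N0=suspect -> (suspect,v1)
Op 9: gossip N0<->N3 -> N0.N0=(suspect,v1) N0.N1=(alive,v0) N0.N2=(suspect,v1) N0.N3=(alive,v0) | N3.N0=(suspect,v1) N3.N1=(alive,v0) N3.N2=(suspect,v1) N3.N3=(alive,v0)
Op 10: N0 marks N1=alive -> (alive,v1)
Op 11: gossip N3<->N2 -> N3.N0=(suspect,v1) N3.N1=(alive,v0) N3.N2=(suspect,v1) N3.N3=(alive,v0) | N2.N0=(suspect,v1) N2.N1=(alive,v0) N2.N2=(suspect,v1) N2.N3=(alive,v0)
Op 12: gossip N2<->N1 -> N2.N0=(suspect,v1) N2.N1=(alive,v0) N2.N2=(suspect,v1) N2.N3=(alive,v0) | N1.N0=(suspect,v1) N1.N1=(alive,v0) N1.N2=(suspect,v1) N1.N3=(alive,v0)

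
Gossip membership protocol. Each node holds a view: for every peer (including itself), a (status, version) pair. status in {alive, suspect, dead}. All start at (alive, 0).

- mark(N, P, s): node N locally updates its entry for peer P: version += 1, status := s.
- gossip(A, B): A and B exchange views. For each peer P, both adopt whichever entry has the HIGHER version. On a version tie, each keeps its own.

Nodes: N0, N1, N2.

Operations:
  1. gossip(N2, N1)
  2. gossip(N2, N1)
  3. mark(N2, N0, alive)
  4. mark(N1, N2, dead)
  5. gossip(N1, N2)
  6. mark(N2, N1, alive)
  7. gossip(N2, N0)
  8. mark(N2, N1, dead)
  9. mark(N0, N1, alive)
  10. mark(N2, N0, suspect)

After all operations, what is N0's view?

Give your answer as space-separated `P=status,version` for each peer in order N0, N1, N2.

Answer: N0=alive,1 N1=alive,2 N2=dead,1

Derivation:
Op 1: gossip N2<->N1 -> N2.N0=(alive,v0) N2.N1=(alive,v0) N2.N2=(alive,v0) | N1.N0=(alive,v0) N1.N1=(alive,v0) N1.N2=(alive,v0)
Op 2: gossip N2<->N1 -> N2.N0=(alive,v0) N2.N1=(alive,v0) N2.N2=(alive,v0) | N1.N0=(alive,v0) N1.N1=(alive,v0) N1.N2=(alive,v0)
Op 3: N2 marks N0=alive -> (alive,v1)
Op 4: N1 marks N2=dead -> (dead,v1)
Op 5: gossip N1<->N2 -> N1.N0=(alive,v1) N1.N1=(alive,v0) N1.N2=(dead,v1) | N2.N0=(alive,v1) N2.N1=(alive,v0) N2.N2=(dead,v1)
Op 6: N2 marks N1=alive -> (alive,v1)
Op 7: gossip N2<->N0 -> N2.N0=(alive,v1) N2.N1=(alive,v1) N2.N2=(dead,v1) | N0.N0=(alive,v1) N0.N1=(alive,v1) N0.N2=(dead,v1)
Op 8: N2 marks N1=dead -> (dead,v2)
Op 9: N0 marks N1=alive -> (alive,v2)
Op 10: N2 marks N0=suspect -> (suspect,v2)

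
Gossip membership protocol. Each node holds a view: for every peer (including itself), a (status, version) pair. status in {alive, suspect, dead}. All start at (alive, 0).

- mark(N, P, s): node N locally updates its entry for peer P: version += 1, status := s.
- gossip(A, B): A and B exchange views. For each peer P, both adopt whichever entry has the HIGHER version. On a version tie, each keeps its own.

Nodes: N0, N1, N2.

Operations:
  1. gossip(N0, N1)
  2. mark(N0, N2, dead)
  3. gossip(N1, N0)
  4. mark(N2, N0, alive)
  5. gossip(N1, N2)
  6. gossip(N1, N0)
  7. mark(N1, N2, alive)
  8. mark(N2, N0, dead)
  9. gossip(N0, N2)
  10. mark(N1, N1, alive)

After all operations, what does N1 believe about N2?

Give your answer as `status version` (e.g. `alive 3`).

Answer: alive 2

Derivation:
Op 1: gossip N0<->N1 -> N0.N0=(alive,v0) N0.N1=(alive,v0) N0.N2=(alive,v0) | N1.N0=(alive,v0) N1.N1=(alive,v0) N1.N2=(alive,v0)
Op 2: N0 marks N2=dead -> (dead,v1)
Op 3: gossip N1<->N0 -> N1.N0=(alive,v0) N1.N1=(alive,v0) N1.N2=(dead,v1) | N0.N0=(alive,v0) N0.N1=(alive,v0) N0.N2=(dead,v1)
Op 4: N2 marks N0=alive -> (alive,v1)
Op 5: gossip N1<->N2 -> N1.N0=(alive,v1) N1.N1=(alive,v0) N1.N2=(dead,v1) | N2.N0=(alive,v1) N2.N1=(alive,v0) N2.N2=(dead,v1)
Op 6: gossip N1<->N0 -> N1.N0=(alive,v1) N1.N1=(alive,v0) N1.N2=(dead,v1) | N0.N0=(alive,v1) N0.N1=(alive,v0) N0.N2=(dead,v1)
Op 7: N1 marks N2=alive -> (alive,v2)
Op 8: N2 marks N0=dead -> (dead,v2)
Op 9: gossip N0<->N2 -> N0.N0=(dead,v2) N0.N1=(alive,v0) N0.N2=(dead,v1) | N2.N0=(dead,v2) N2.N1=(alive,v0) N2.N2=(dead,v1)
Op 10: N1 marks N1=alive -> (alive,v1)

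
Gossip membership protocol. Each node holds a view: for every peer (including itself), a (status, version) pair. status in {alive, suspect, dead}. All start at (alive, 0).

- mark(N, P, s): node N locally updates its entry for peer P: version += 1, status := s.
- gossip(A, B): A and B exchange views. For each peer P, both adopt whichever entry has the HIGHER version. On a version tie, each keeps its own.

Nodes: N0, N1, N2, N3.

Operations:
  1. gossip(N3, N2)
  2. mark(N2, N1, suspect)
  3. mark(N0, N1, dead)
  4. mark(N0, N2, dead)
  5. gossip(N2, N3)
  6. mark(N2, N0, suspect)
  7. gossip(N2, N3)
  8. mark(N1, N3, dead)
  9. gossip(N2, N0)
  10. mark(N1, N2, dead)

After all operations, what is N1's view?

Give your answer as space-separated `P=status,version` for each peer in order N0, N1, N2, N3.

Answer: N0=alive,0 N1=alive,0 N2=dead,1 N3=dead,1

Derivation:
Op 1: gossip N3<->N2 -> N3.N0=(alive,v0) N3.N1=(alive,v0) N3.N2=(alive,v0) N3.N3=(alive,v0) | N2.N0=(alive,v0) N2.N1=(alive,v0) N2.N2=(alive,v0) N2.N3=(alive,v0)
Op 2: N2 marks N1=suspect -> (suspect,v1)
Op 3: N0 marks N1=dead -> (dead,v1)
Op 4: N0 marks N2=dead -> (dead,v1)
Op 5: gossip N2<->N3 -> N2.N0=(alive,v0) N2.N1=(suspect,v1) N2.N2=(alive,v0) N2.N3=(alive,v0) | N3.N0=(alive,v0) N3.N1=(suspect,v1) N3.N2=(alive,v0) N3.N3=(alive,v0)
Op 6: N2 marks N0=suspect -> (suspect,v1)
Op 7: gossip N2<->N3 -> N2.N0=(suspect,v1) N2.N1=(suspect,v1) N2.N2=(alive,v0) N2.N3=(alive,v0) | N3.N0=(suspect,v1) N3.N1=(suspect,v1) N3.N2=(alive,v0) N3.N3=(alive,v0)
Op 8: N1 marks N3=dead -> (dead,v1)
Op 9: gossip N2<->N0 -> N2.N0=(suspect,v1) N2.N1=(suspect,v1) N2.N2=(dead,v1) N2.N3=(alive,v0) | N0.N0=(suspect,v1) N0.N1=(dead,v1) N0.N2=(dead,v1) N0.N3=(alive,v0)
Op 10: N1 marks N2=dead -> (dead,v1)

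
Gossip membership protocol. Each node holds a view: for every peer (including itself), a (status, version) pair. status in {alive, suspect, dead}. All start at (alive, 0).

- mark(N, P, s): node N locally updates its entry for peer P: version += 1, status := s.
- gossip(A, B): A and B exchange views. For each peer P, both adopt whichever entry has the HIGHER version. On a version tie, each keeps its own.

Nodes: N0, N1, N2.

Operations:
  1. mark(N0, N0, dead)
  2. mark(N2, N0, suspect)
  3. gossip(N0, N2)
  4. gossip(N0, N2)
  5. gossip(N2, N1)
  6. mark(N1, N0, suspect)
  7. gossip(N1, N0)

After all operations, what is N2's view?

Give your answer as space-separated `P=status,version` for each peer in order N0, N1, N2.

Op 1: N0 marks N0=dead -> (dead,v1)
Op 2: N2 marks N0=suspect -> (suspect,v1)
Op 3: gossip N0<->N2 -> N0.N0=(dead,v1) N0.N1=(alive,v0) N0.N2=(alive,v0) | N2.N0=(suspect,v1) N2.N1=(alive,v0) N2.N2=(alive,v0)
Op 4: gossip N0<->N2 -> N0.N0=(dead,v1) N0.N1=(alive,v0) N0.N2=(alive,v0) | N2.N0=(suspect,v1) N2.N1=(alive,v0) N2.N2=(alive,v0)
Op 5: gossip N2<->N1 -> N2.N0=(suspect,v1) N2.N1=(alive,v0) N2.N2=(alive,v0) | N1.N0=(suspect,v1) N1.N1=(alive,v0) N1.N2=(alive,v0)
Op 6: N1 marks N0=suspect -> (suspect,v2)
Op 7: gossip N1<->N0 -> N1.N0=(suspect,v2) N1.N1=(alive,v0) N1.N2=(alive,v0) | N0.N0=(suspect,v2) N0.N1=(alive,v0) N0.N2=(alive,v0)

Answer: N0=suspect,1 N1=alive,0 N2=alive,0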